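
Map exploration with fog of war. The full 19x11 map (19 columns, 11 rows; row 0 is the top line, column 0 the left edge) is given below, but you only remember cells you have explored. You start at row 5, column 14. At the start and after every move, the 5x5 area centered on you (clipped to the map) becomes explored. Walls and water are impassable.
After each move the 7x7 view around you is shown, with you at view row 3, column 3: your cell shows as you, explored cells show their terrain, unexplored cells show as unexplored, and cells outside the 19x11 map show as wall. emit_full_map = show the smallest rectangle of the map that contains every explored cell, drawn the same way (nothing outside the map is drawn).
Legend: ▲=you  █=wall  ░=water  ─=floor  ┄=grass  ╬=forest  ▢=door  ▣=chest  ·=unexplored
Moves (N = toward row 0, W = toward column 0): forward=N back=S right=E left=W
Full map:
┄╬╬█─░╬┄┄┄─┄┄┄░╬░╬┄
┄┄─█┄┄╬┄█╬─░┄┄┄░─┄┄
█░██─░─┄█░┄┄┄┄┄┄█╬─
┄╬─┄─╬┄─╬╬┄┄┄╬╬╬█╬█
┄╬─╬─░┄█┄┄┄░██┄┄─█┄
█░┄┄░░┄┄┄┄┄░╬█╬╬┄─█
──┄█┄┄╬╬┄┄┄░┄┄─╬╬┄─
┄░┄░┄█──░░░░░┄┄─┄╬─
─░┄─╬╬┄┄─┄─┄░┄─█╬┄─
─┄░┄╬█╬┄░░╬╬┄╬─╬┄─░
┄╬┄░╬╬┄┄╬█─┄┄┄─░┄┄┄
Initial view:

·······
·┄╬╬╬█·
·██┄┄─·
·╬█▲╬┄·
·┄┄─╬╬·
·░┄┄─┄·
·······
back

·┄╬╬╬█·
·██┄┄─·
·╬█╬╬┄·
·┄┄▲╬╬·
·░┄┄─┄·
·░┄─█╬·
·······

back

·██┄┄─·
·╬█╬╬┄·
·┄┄─╬╬·
·░┄▲─┄·
·░┄─█╬·
·┄╬─╬┄·
·······

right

██┄┄─··
╬█╬╬┄─·
┄┄─╬╬┄·
░┄┄▲┄╬·
░┄─█╬┄·
┄╬─╬┄─·
·······

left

·██┄┄─·
·╬█╬╬┄─
·┄┄─╬╬┄
·░┄▲─┄╬
·░┄─█╬┄
·┄╬─╬┄─
·······

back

·╬█╬╬┄─
·┄┄─╬╬┄
·░┄┄─┄╬
·░┄▲█╬┄
·┄╬─╬┄─
·┄┄─░┄·
███████

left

··╬█╬╬┄
·░┄┄─╬╬
·░░┄┄─┄
·┄░▲─█╬
·╬┄╬─╬┄
·┄┄┄─░┄
███████

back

·░┄┄─╬╬
·░░┄┄─┄
·┄░┄─█╬
·╬┄▲─╬┄
·┄┄┄─░┄
███████
███████

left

··░┄┄─╬
·░░░┄┄─
·─┄░┄─█
·╬╬▲╬─╬
·─┄┄┄─░
███████
███████

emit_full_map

··┄╬╬╬█·
··██┄┄─·
··╬█╬╬┄─
·░┄┄─╬╬┄
░░░┄┄─┄╬
─┄░┄─█╬┄
╬╬▲╬─╬┄─
─┄┄┄─░┄·

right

·░┄┄─╬╬
░░░┄┄─┄
─┄░┄─█╬
╬╬┄▲─╬┄
─┄┄┄─░┄
███████
███████

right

░┄┄─╬╬┄
░░┄┄─┄╬
┄░┄─█╬┄
╬┄╬▲╬┄─
┄┄┄─░┄·
███████
███████

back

░░┄┄─┄╬
┄░┄─█╬┄
╬┄╬─╬┄─
┄┄┄▲░┄·
███████
███████
███████

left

░░░┄┄─┄
─┄░┄─█╬
╬╬┄╬─╬┄
─┄┄▲─░┄
███████
███████
███████

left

·░░░┄┄─
·─┄░┄─█
·╬╬┄╬─╬
·─┄▲┄─░
███████
███████
███████

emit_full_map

··┄╬╬╬█·
··██┄┄─·
··╬█╬╬┄─
·░┄┄─╬╬┄
░░░┄┄─┄╬
─┄░┄─█╬┄
╬╬┄╬─╬┄─
─┄▲┄─░┄·

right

░░░┄┄─┄
─┄░┄─█╬
╬╬┄╬─╬┄
─┄┄▲─░┄
███████
███████
███████

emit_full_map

··┄╬╬╬█·
··██┄┄─·
··╬█╬╬┄─
·░┄┄─╬╬┄
░░░┄┄─┄╬
─┄░┄─█╬┄
╬╬┄╬─╬┄─
─┄┄▲─░┄·


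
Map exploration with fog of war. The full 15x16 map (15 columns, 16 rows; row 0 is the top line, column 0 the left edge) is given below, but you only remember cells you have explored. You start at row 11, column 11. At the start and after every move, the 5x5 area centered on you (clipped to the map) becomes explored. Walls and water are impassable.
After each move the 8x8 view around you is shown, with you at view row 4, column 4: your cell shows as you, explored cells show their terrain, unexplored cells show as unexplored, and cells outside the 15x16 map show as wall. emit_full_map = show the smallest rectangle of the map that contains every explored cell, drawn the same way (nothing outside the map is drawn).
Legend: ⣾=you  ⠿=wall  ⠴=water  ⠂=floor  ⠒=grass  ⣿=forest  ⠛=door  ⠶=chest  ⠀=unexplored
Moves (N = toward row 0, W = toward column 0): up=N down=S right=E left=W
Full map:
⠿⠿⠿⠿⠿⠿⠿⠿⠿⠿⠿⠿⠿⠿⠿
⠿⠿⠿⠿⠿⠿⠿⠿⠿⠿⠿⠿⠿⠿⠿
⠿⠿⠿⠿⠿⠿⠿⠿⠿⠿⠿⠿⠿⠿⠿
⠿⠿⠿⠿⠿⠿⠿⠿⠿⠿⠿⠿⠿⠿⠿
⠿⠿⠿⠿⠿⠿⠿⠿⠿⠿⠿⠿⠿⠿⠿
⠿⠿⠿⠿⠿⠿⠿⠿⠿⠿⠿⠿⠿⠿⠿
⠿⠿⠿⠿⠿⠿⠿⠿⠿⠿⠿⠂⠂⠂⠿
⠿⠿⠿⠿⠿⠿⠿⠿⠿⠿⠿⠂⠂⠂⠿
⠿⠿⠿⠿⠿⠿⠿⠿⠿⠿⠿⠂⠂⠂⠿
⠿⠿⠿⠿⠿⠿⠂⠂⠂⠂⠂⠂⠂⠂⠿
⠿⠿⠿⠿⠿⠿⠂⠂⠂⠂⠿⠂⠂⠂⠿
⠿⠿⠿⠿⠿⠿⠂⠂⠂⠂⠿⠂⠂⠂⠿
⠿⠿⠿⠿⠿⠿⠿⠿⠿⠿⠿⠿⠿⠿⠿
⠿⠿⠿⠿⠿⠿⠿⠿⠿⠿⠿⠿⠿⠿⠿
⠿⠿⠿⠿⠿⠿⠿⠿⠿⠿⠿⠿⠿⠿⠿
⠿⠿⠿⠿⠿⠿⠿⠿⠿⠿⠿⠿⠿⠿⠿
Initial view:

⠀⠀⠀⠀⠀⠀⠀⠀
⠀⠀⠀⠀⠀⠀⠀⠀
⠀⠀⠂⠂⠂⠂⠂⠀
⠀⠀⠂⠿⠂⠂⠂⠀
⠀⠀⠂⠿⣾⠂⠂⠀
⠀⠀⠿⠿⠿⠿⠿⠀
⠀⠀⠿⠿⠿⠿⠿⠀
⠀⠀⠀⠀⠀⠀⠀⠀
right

⠀⠀⠀⠀⠀⠀⠀⠿
⠀⠀⠀⠀⠀⠀⠀⠿
⠀⠂⠂⠂⠂⠂⠿⠿
⠀⠂⠿⠂⠂⠂⠿⠿
⠀⠂⠿⠂⣾⠂⠿⠿
⠀⠿⠿⠿⠿⠿⠿⠿
⠀⠿⠿⠿⠿⠿⠿⠿
⠀⠀⠀⠀⠀⠀⠀⠿

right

⠀⠀⠀⠀⠀⠀⠿⠿
⠀⠀⠀⠀⠀⠀⠿⠿
⠂⠂⠂⠂⠂⠿⠿⠿
⠂⠿⠂⠂⠂⠿⠿⠿
⠂⠿⠂⠂⣾⠿⠿⠿
⠿⠿⠿⠿⠿⠿⠿⠿
⠿⠿⠿⠿⠿⠿⠿⠿
⠀⠀⠀⠀⠀⠀⠿⠿

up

⠀⠀⠀⠀⠀⠀⠿⠿
⠀⠀⠀⠀⠀⠀⠿⠿
⠀⠀⠂⠂⠂⠿⠿⠿
⠂⠂⠂⠂⠂⠿⠿⠿
⠂⠿⠂⠂⣾⠿⠿⠿
⠂⠿⠂⠂⠂⠿⠿⠿
⠿⠿⠿⠿⠿⠿⠿⠿
⠿⠿⠿⠿⠿⠿⠿⠿

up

⠀⠀⠀⠀⠀⠀⠿⠿
⠀⠀⠀⠀⠀⠀⠿⠿
⠀⠀⠂⠂⠂⠿⠿⠿
⠀⠀⠂⠂⠂⠿⠿⠿
⠂⠂⠂⠂⣾⠿⠿⠿
⠂⠿⠂⠂⠂⠿⠿⠿
⠂⠿⠂⠂⠂⠿⠿⠿
⠿⠿⠿⠿⠿⠿⠿⠿

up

⠀⠀⠀⠀⠀⠀⠿⠿
⠀⠀⠀⠀⠀⠀⠿⠿
⠀⠀⠂⠂⠂⠿⠿⠿
⠀⠀⠂⠂⠂⠿⠿⠿
⠀⠀⠂⠂⣾⠿⠿⠿
⠂⠂⠂⠂⠂⠿⠿⠿
⠂⠿⠂⠂⠂⠿⠿⠿
⠂⠿⠂⠂⠂⠿⠿⠿

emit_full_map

⠀⠀⠂⠂⠂⠿
⠀⠀⠂⠂⠂⠿
⠀⠀⠂⠂⣾⠿
⠂⠂⠂⠂⠂⠿
⠂⠿⠂⠂⠂⠿
⠂⠿⠂⠂⠂⠿
⠿⠿⠿⠿⠿⠿
⠿⠿⠿⠿⠿⠿

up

⠀⠀⠀⠀⠀⠀⠿⠿
⠀⠀⠀⠀⠀⠀⠿⠿
⠀⠀⠿⠿⠿⠿⠿⠿
⠀⠀⠂⠂⠂⠿⠿⠿
⠀⠀⠂⠂⣾⠿⠿⠿
⠀⠀⠂⠂⠂⠿⠿⠿
⠂⠂⠂⠂⠂⠿⠿⠿
⠂⠿⠂⠂⠂⠿⠿⠿

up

⠀⠀⠀⠀⠀⠀⠿⠿
⠀⠀⠀⠀⠀⠀⠿⠿
⠀⠀⠿⠿⠿⠿⠿⠿
⠀⠀⠿⠿⠿⠿⠿⠿
⠀⠀⠂⠂⣾⠿⠿⠿
⠀⠀⠂⠂⠂⠿⠿⠿
⠀⠀⠂⠂⠂⠿⠿⠿
⠂⠂⠂⠂⠂⠿⠿⠿

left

⠀⠀⠀⠀⠀⠀⠀⠿
⠀⠀⠀⠀⠀⠀⠀⠿
⠀⠀⠿⠿⠿⠿⠿⠿
⠀⠀⠿⠿⠿⠿⠿⠿
⠀⠀⠿⠂⣾⠂⠿⠿
⠀⠀⠿⠂⠂⠂⠿⠿
⠀⠀⠿⠂⠂⠂⠿⠿
⠀⠂⠂⠂⠂⠂⠿⠿

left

⠀⠀⠀⠀⠀⠀⠀⠀
⠀⠀⠀⠀⠀⠀⠀⠀
⠀⠀⠿⠿⠿⠿⠿⠿
⠀⠀⠿⠿⠿⠿⠿⠿
⠀⠀⠿⠿⣾⠂⠂⠿
⠀⠀⠿⠿⠂⠂⠂⠿
⠀⠀⠿⠿⠂⠂⠂⠿
⠀⠀⠂⠂⠂⠂⠂⠿

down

⠀⠀⠀⠀⠀⠀⠀⠀
⠀⠀⠿⠿⠿⠿⠿⠿
⠀⠀⠿⠿⠿⠿⠿⠿
⠀⠀⠿⠿⠂⠂⠂⠿
⠀⠀⠿⠿⣾⠂⠂⠿
⠀⠀⠿⠿⠂⠂⠂⠿
⠀⠀⠂⠂⠂⠂⠂⠿
⠀⠀⠂⠿⠂⠂⠂⠿

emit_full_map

⠿⠿⠿⠿⠿⠿
⠿⠿⠿⠿⠿⠿
⠿⠿⠂⠂⠂⠿
⠿⠿⣾⠂⠂⠿
⠿⠿⠂⠂⠂⠿
⠂⠂⠂⠂⠂⠿
⠂⠿⠂⠂⠂⠿
⠂⠿⠂⠂⠂⠿
⠿⠿⠿⠿⠿⠿
⠿⠿⠿⠿⠿⠿

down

⠀⠀⠿⠿⠿⠿⠿⠿
⠀⠀⠿⠿⠿⠿⠿⠿
⠀⠀⠿⠿⠂⠂⠂⠿
⠀⠀⠿⠿⠂⠂⠂⠿
⠀⠀⠿⠿⣾⠂⠂⠿
⠀⠀⠂⠂⠂⠂⠂⠿
⠀⠀⠂⠿⠂⠂⠂⠿
⠀⠀⠂⠿⠂⠂⠂⠿

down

⠀⠀⠿⠿⠿⠿⠿⠿
⠀⠀⠿⠿⠂⠂⠂⠿
⠀⠀⠿⠿⠂⠂⠂⠿
⠀⠀⠿⠿⠂⠂⠂⠿
⠀⠀⠂⠂⣾⠂⠂⠿
⠀⠀⠂⠿⠂⠂⠂⠿
⠀⠀⠂⠿⠂⠂⠂⠿
⠀⠀⠿⠿⠿⠿⠿⠿

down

⠀⠀⠿⠿⠂⠂⠂⠿
⠀⠀⠿⠿⠂⠂⠂⠿
⠀⠀⠿⠿⠂⠂⠂⠿
⠀⠀⠂⠂⠂⠂⠂⠿
⠀⠀⠂⠿⣾⠂⠂⠿
⠀⠀⠂⠿⠂⠂⠂⠿
⠀⠀⠿⠿⠿⠿⠿⠿
⠀⠀⠿⠿⠿⠿⠿⠿

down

⠀⠀⠿⠿⠂⠂⠂⠿
⠀⠀⠿⠿⠂⠂⠂⠿
⠀⠀⠂⠂⠂⠂⠂⠿
⠀⠀⠂⠿⠂⠂⠂⠿
⠀⠀⠂⠿⣾⠂⠂⠿
⠀⠀⠿⠿⠿⠿⠿⠿
⠀⠀⠿⠿⠿⠿⠿⠿
⠀⠀⠀⠀⠀⠀⠀⠀

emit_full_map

⠿⠿⠿⠿⠿⠿
⠿⠿⠿⠿⠿⠿
⠿⠿⠂⠂⠂⠿
⠿⠿⠂⠂⠂⠿
⠿⠿⠂⠂⠂⠿
⠂⠂⠂⠂⠂⠿
⠂⠿⠂⠂⠂⠿
⠂⠿⣾⠂⠂⠿
⠿⠿⠿⠿⠿⠿
⠿⠿⠿⠿⠿⠿


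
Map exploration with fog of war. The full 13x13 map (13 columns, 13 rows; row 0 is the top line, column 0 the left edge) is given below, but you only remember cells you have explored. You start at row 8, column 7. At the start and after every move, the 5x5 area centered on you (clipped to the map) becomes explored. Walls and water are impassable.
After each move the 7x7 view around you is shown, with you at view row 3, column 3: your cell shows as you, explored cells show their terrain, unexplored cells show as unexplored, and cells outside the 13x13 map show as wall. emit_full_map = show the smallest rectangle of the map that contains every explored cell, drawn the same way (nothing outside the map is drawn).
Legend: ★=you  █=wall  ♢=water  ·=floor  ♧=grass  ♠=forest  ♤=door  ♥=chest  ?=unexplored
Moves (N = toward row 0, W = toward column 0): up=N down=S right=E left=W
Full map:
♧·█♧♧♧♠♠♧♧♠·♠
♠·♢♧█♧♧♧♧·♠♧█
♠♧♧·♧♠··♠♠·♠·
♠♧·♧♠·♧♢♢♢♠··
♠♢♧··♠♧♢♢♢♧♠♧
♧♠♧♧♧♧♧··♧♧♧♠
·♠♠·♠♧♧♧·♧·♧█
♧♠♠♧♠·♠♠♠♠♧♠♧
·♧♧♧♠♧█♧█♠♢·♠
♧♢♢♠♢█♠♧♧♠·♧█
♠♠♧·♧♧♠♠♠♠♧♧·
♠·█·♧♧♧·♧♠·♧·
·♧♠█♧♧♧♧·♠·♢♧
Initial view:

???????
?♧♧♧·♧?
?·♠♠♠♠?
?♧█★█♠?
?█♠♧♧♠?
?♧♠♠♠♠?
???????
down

?♧♧♧·♧?
?·♠♠♠♠?
?♧█♧█♠?
?█♠★♧♠?
?♧♠♠♠♠?
?♧♧·♧♠?
???????

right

♧♧♧·♧??
·♠♠♠♠♧?
♧█♧█♠♢?
█♠♧★♠·?
♧♠♠♠♠♧?
♧♧·♧♠·?
???????

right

♧♧·♧???
♠♠♠♠♧♠?
█♧█♠♢·?
♠♧♧★·♧?
♠♠♠♠♧♧?
♧·♧♠·♧?
???????

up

???????
♧♧·♧·♧?
♠♠♠♠♧♠?
█♧█★♢·?
♠♧♧♠·♧?
♠♠♠♠♧♧?
♧·♧♠·♧?

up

???????
?··♧♧♧?
♧♧·♧·♧?
♠♠♠★♧♠?
█♧█♠♢·?
♠♧♧♠·♧?
♠♠♠♠♧♧?

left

???????
?♧··♧♧♧
♧♧♧·♧·♧
·♠♠★♠♧♠
♧█♧█♠♢·
█♠♧♧♠·♧
♧♠♠♠♠♧♧

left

???????
?♧♧··♧♧
?♧♧♧·♧·
?·♠★♠♠♧
?♧█♧█♠♢
?█♠♧♧♠·
?♧♠♠♠♠♧

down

?♧♧··♧♧
?♧♧♧·♧·
?·♠♠♠♠♧
?♧█★█♠♢
?█♠♧♧♠·
?♧♠♠♠♠♧
?♧♧·♧♠·

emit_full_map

♧♧··♧♧♧
♧♧♧·♧·♧
·♠♠♠♠♧♠
♧█★█♠♢·
█♠♧♧♠·♧
♧♠♠♠♠♧♧
♧♧·♧♠·♧

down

?♧♧♧·♧·
?·♠♠♠♠♧
?♧█♧█♠♢
?█♠★♧♠·
?♧♠♠♠♠♧
?♧♧·♧♠·
???????

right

♧♧♧·♧·♧
·♠♠♠♠♧♠
♧█♧█♠♢·
█♠♧★♠·♧
♧♠♠♠♠♧♧
♧♧·♧♠·♧
???????

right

♧♧·♧·♧?
♠♠♠♠♧♠?
█♧█♠♢·?
♠♧♧★·♧?
♠♠♠♠♧♧?
♧·♧♠·♧?
???????

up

♧··♧♧♧?
♧♧·♧·♧?
♠♠♠♠♧♠?
█♧█★♢·?
♠♧♧♠·♧?
♠♠♠♠♧♧?
♧·♧♠·♧?

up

???????
♧··♧♧♧?
♧♧·♧·♧?
♠♠♠★♧♠?
█♧█♠♢·?
♠♧♧♠·♧?
♠♠♠♠♧♧?

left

???????
♧♧··♧♧♧
♧♧♧·♧·♧
·♠♠★♠♧♠
♧█♧█♠♢·
█♠♧♧♠·♧
♧♠♠♠♠♧♧

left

???????
?♧♧··♧♧
?♧♧♧·♧·
?·♠★♠♠♧
?♧█♧█♠♢
?█♠♧♧♠·
?♧♠♠♠♠♧

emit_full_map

♧♧··♧♧♧
♧♧♧·♧·♧
·♠★♠♠♧♠
♧█♧█♠♢·
█♠♧♧♠·♧
♧♠♠♠♠♧♧
♧♧·♧♠·♧


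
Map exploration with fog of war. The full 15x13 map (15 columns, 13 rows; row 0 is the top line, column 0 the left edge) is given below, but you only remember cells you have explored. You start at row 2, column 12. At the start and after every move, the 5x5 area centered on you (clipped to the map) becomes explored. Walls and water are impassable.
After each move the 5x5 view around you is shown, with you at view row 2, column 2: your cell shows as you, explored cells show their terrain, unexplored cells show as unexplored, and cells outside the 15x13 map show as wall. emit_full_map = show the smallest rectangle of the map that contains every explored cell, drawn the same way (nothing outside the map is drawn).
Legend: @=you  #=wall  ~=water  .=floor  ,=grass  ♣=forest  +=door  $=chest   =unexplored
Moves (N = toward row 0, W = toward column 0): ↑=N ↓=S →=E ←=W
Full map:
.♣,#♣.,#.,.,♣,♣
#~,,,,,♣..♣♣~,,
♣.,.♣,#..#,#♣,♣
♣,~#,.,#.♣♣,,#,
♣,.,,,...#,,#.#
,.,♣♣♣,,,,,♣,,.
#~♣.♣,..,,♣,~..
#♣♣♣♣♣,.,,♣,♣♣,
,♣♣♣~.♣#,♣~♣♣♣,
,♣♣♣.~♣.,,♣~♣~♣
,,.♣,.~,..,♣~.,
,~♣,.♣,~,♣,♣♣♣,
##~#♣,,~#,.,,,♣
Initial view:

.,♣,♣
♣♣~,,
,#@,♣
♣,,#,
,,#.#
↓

♣♣~,,
,#♣,♣
♣,@#,
,,#.#
,♣,,.

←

.♣♣~,
#,#♣,
♣♣@,#
#,,#.
,,♣,,

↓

#,#♣,
♣♣,,#
#,@#.
,,♣,,
,♣,~.

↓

♣♣,,#
#,,#.
,,@,,
,♣,~.
,♣,♣♣

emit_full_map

 .,♣,♣
.♣♣~,,
#,#♣,♣
♣♣,,#,
#,,#.#
,,@,,.
,♣,~. 
,♣,♣♣ 

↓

#,,#.
,,♣,,
,♣@~.
,♣,♣♣
♣~♣♣♣

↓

,,♣,,
,♣,~.
,♣@♣♣
♣~♣♣♣
,♣~♣~

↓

,♣,~.
,♣,♣♣
♣~@♣♣
,♣~♣~
.,♣~.

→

♣,~..
♣,♣♣,
~♣@♣,
♣~♣~♣
,♣~.,

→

,~..#
,♣♣,#
♣♣@,#
~♣~♣#
♣~.,#

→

~..##
♣♣,##
♣♣@##
♣~♣##
~.,##

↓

♣♣,##
♣♣,##
♣~@##
~.,##
♣♣,##

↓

♣♣,##
♣~♣##
~.@##
♣♣,##
,,♣##

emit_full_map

 .,♣,♣
.♣♣~,,
#,#♣,♣
♣♣,,#,
#,,#.#
,,♣,,.
,♣,~..
,♣,♣♣,
♣~♣♣♣,
,♣~♣~♣
.,♣~.@
   ♣♣,
   ,,♣


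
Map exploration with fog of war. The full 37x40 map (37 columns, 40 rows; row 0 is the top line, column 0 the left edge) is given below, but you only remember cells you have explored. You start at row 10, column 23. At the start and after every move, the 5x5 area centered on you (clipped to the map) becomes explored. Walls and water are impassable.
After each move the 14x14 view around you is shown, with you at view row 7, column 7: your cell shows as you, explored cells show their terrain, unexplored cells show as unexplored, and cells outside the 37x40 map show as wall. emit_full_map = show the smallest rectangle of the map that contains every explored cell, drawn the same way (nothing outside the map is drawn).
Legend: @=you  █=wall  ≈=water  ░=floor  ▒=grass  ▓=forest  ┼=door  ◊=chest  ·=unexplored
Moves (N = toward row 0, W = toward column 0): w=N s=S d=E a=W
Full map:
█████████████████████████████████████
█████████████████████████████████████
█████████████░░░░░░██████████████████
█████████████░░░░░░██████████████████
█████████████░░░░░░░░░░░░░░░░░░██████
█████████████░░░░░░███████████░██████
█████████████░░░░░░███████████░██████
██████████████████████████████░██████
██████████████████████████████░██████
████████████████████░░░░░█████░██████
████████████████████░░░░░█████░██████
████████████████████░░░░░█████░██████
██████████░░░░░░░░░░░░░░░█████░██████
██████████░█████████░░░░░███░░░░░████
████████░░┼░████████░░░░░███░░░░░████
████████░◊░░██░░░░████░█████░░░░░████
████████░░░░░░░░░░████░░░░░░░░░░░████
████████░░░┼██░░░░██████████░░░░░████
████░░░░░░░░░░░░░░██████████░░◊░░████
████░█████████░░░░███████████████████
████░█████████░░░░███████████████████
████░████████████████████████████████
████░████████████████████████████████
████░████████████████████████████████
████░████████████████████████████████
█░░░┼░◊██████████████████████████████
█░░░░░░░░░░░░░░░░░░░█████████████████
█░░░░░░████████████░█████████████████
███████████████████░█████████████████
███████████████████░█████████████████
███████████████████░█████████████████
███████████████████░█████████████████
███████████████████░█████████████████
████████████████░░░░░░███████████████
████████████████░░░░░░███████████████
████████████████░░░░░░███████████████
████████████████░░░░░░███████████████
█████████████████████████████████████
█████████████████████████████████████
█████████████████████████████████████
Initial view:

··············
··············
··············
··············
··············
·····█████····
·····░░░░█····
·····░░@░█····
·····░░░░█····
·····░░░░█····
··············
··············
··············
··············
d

··············
··············
··············
··············
··············
····██████····
····░░░░██····
····░░░@██····
····░░░░██····
····░░░░██····
··············
··············
··············
··············

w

··············
··············
··············
··············
··············
·····█████····
····██████····
····░░░@██····
····░░░░██····
····░░░░██····
····░░░░██····
··············
··············
··············

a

··············
··············
··············
··············
··············
·····██████···
·····██████···
·····░░@░██···
·····░░░░██···
·····░░░░██···
·····░░░░██···
··············
··············
··············

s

··············
··············
··············
··············
·····██████···
·····██████···
·····░░░░██···
·····░░@░██···
·····░░░░██···
·····░░░░██···
··············
··············
··············
··············

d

··············
··············
··············
··············
····██████····
····██████····
····░░░░██····
····░░░@██····
····░░░░██····
····░░░░██····
··············
··············
··············
··············

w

··············
··············
··············
··············
··············
····██████····
····██████····
····░░░@██····
····░░░░██····
····░░░░██····
····░░░░██····
··············
··············
··············

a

··············
··············
··············
··············
··············
·····██████···
·····██████···
·····░░@░██···
·····░░░░██···
·····░░░░██···
·····░░░░██···
··············
··············
··············

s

··············
··············
··············
··············
·····██████···
·····██████···
·····░░░░██···
·····░░@░██···
·····░░░░██···
·····░░░░██···
··············
··············
··············
··············


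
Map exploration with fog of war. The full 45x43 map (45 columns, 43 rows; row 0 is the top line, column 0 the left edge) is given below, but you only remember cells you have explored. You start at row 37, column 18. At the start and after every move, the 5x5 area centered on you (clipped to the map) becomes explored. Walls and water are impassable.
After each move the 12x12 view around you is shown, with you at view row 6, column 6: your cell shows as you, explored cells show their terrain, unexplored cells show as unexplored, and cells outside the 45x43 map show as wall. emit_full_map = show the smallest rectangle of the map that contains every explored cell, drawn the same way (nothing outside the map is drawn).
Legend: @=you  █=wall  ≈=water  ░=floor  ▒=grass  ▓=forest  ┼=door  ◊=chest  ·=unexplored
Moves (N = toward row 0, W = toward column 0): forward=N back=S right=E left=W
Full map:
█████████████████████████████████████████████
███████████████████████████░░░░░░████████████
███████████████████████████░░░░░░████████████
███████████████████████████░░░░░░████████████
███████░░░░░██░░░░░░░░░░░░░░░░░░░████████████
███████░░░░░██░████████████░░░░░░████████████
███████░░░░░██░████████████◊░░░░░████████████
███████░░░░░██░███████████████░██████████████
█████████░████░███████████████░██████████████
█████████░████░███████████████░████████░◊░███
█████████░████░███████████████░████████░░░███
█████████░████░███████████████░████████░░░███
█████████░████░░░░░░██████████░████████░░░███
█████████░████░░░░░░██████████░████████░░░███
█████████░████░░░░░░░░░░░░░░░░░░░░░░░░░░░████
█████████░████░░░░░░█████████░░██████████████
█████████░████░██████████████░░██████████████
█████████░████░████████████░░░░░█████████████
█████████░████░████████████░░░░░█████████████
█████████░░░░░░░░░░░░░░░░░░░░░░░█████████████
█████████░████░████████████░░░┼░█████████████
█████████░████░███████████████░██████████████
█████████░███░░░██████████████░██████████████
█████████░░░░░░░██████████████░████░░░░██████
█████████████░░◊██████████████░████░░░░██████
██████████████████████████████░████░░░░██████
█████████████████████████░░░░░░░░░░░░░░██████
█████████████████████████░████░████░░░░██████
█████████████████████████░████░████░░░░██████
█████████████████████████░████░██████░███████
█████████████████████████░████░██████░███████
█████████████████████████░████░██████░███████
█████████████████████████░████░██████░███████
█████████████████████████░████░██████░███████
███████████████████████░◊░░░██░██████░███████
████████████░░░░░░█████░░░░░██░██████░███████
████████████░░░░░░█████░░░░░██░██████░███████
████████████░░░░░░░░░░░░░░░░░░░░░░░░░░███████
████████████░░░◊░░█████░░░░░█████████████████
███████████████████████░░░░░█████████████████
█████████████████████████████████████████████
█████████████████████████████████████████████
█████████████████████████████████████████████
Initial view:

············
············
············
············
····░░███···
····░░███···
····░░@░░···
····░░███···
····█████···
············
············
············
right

············
············
············
············
···░░████···
···░░████···
···░░░@░░···
···░░████···
···██████···
············
············
············

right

············
············
············
············
··░░█████···
··░░█████···
··░░░░@░░···
··░░█████···
··███████···
············
············
············

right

············
············
············
············
·░░█████░···
·░░█████░···
·░░░░░@░░···
·░░█████░···
·███████░···
············
············
············

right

············
············
············
············
░░█████░░···
░░█████░░···
░░░░░░@░░···
░░█████░░···
███████░░···
············
············
············

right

············
············
············
············
░█████░░░···
░█████░░░···
░░░░░░@░░···
░█████░░░···
██████░░░···
············
············
············

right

············
············
············
············
█████░░░░···
█████░░░░···
░░░░░░@░░···
█████░░░░···
█████░░░░···
············
············
············

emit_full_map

░░█████░░░░
░░█████░░░░
░░░░░░░░@░░
░░█████░░░░
███████░░░░

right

············
············
············
············
████░░░░░···
████░░░░░···
░░░░░░@░░···
████░░░░░···
████░░░░░···
············
············
············

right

············
············
············
············
███░░░░░█···
███░░░░░█···
░░░░░░@░░···
███░░░░░█···
███░░░░░█···
············
············
············

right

············
············
············
············
██░░░░░██···
██░░░░░██···
░░░░░░@░░···
██░░░░░██···
██░░░░░██···
············
············
············

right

············
············
············
············
█░░░░░██░···
█░░░░░██░···
░░░░░░@░░···
█░░░░░███···
█░░░░░███···
············
············
············

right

············
············
············
············
░░░░░██░█···
░░░░░██░█···
░░░░░░@░░···
░░░░░████···
░░░░░████···
············
············
············

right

············
············
············
············
░░░░██░██···
░░░░██░██···
░░░░░░@░░···
░░░░█████···
░░░░█████···
············
············
············

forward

············
············
············
············
····██░██···
░░░░██░██···
░░░░██@██···
░░░░░░░░░···
░░░░█████···
░░░░█████···
············
············

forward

············
············
············
············
····██░██···
····██░██···
░░░░██@██···
░░░░██░██···
░░░░░░░░░···
░░░░█████···
░░░░█████···
············

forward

············
············
············
············
····██░██···
····██░██···
····██@██···
░░░░██░██···
░░░░██░██···
░░░░░░░░░···
░░░░█████···
░░░░█████···

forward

············
············
············
············
····██░██···
····██░██···
····██@██···
····██░██···
░░░░██░██···
░░░░██░██···
░░░░░░░░░···
░░░░█████···

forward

············
············
············
············
····██░██···
····██░██···
····██@██···
····██░██···
····██░██···
░░░░██░██···
░░░░██░██···
░░░░░░░░░···

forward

············
············
············
············
····██░██···
····██░██···
····██@██···
····██░██···
····██░██···
····██░██···
░░░░██░██···
░░░░██░██···

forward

············
············
············
············
····██░██···
····██░██···
····██@██···
····██░██···
····██░██···
····██░██···
····██░██···
░░░░██░██···

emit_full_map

············██░██
············██░██
············██@██
············██░██
············██░██
············██░██
············██░██
░░█████░░░░░██░██
░░█████░░░░░██░██
░░░░░░░░░░░░░░░░░
░░█████░░░░░█████
███████░░░░░█████


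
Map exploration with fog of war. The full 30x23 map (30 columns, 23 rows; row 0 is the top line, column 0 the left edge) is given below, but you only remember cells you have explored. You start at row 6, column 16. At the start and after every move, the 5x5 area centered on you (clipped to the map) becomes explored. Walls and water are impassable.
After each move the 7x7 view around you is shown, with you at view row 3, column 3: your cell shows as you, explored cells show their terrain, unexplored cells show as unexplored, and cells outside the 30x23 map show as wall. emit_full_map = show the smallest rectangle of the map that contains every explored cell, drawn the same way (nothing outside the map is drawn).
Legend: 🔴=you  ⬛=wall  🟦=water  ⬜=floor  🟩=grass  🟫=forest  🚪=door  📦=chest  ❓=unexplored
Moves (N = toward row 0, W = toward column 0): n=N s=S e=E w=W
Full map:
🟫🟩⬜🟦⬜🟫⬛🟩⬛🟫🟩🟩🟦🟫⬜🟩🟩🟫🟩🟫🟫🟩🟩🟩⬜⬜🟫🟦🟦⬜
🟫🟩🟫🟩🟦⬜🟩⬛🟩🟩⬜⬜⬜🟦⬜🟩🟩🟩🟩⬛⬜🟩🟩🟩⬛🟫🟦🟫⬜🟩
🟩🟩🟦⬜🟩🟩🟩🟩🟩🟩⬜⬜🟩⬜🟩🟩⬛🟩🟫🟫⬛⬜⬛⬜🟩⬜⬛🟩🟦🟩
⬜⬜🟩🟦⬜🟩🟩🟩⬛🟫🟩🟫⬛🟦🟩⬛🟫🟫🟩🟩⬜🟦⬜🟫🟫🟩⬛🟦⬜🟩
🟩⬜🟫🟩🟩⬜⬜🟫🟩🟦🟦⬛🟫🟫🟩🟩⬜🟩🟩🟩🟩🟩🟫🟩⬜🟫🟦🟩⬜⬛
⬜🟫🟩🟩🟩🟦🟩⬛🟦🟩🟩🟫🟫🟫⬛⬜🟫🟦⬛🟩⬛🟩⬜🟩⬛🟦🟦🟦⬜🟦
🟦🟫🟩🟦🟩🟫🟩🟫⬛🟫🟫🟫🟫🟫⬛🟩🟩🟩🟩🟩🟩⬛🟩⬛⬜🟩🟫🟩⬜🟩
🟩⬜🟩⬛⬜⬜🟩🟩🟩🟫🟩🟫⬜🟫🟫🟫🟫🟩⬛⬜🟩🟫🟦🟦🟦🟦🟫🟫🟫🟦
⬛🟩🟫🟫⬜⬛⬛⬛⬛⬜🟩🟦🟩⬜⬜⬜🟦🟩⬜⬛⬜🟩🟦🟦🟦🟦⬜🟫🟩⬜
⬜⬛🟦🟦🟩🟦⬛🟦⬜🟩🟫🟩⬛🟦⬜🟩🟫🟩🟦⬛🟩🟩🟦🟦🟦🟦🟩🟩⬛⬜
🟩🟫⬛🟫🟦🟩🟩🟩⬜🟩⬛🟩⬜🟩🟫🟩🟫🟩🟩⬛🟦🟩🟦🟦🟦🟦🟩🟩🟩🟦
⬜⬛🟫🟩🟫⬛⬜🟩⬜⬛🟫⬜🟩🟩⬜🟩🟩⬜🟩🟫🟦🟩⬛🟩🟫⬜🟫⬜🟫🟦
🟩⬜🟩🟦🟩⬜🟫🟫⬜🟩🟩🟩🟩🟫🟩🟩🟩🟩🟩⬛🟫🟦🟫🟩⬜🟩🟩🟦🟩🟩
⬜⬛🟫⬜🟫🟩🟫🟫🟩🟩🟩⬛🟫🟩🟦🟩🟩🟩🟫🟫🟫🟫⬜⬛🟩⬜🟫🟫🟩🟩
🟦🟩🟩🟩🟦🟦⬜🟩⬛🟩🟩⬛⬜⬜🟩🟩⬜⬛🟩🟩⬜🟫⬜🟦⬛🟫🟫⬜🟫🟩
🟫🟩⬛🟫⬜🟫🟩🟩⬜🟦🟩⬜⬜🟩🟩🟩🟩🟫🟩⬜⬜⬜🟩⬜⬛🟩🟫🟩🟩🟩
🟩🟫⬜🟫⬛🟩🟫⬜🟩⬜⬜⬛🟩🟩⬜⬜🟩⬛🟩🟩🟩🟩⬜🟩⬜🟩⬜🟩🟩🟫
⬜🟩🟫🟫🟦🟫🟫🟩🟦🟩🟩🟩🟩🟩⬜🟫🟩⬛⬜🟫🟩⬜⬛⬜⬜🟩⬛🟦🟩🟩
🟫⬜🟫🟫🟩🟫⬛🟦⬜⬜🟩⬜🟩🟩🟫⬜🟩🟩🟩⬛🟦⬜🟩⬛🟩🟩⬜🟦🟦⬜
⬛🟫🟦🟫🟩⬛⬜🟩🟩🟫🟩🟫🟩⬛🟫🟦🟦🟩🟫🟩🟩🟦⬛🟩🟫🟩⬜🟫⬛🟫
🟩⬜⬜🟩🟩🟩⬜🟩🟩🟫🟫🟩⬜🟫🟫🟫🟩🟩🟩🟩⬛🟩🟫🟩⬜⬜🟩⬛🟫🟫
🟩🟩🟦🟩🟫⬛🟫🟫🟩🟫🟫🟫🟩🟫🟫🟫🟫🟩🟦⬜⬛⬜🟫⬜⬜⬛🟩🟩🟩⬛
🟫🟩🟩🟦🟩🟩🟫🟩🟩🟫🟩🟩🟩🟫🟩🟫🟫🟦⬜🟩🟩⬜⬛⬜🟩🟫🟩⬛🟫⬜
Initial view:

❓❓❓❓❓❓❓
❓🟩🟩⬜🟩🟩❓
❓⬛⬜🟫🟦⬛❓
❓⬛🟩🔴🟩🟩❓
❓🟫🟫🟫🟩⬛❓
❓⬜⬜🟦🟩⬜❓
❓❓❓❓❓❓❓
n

❓❓❓❓❓❓❓
❓🟩⬛🟫🟫🟩❓
❓🟩🟩⬜🟩🟩❓
❓⬛⬜🔴🟦⬛❓
❓⬛🟩🟩🟩🟩❓
❓🟫🟫🟫🟩⬛❓
❓⬜⬜🟦🟩⬜❓

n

❓❓❓❓❓❓❓
❓🟩🟩⬛🟩🟫❓
❓🟩⬛🟫🟫🟩❓
❓🟩🟩🔴🟩🟩❓
❓⬛⬜🟫🟦⬛❓
❓⬛🟩🟩🟩🟩❓
❓🟫🟫🟫🟩⬛❓

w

❓❓❓❓❓❓❓
❓⬜🟩🟩⬛🟩🟫
❓🟦🟩⬛🟫🟫🟩
❓🟫🟩🔴⬜🟩🟩
❓🟫⬛⬜🟫🟦⬛
❓🟫⬛🟩🟩🟩🟩
❓❓🟫🟫🟫🟩⬛

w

❓❓❓❓❓❓❓
❓🟩⬜🟩🟩⬛🟩
❓⬛🟦🟩⬛🟫🟫
❓🟫🟫🔴🟩⬜🟩
❓🟫🟫⬛⬜🟫🟦
❓🟫🟫⬛🟩🟩🟩
❓❓❓🟫🟫🟫🟩

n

❓❓❓❓❓❓❓
❓⬜🟦⬜🟩🟩❓
❓🟩⬜🟩🟩⬛🟩
❓⬛🟦🔴⬛🟫🟫
❓🟫🟫🟩🟩⬜🟩
❓🟫🟫⬛⬜🟫🟦
❓🟫🟫⬛🟩🟩🟩

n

⬛⬛⬛⬛⬛⬛⬛
❓🟦🟫⬜🟩🟩❓
❓⬜🟦⬜🟩🟩❓
❓🟩⬜🔴🟩⬛🟩
❓⬛🟦🟩⬛🟫🟫
❓🟫🟫🟩🟩⬜🟩
❓🟫🟫⬛⬜🟫🟦

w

⬛⬛⬛⬛⬛⬛⬛
❓🟩🟦🟫⬜🟩🟩
❓⬜⬜🟦⬜🟩🟩
❓⬜🟩🔴🟩🟩⬛
❓🟫⬛🟦🟩⬛🟫
❓⬛🟫🟫🟩🟩⬜
❓❓🟫🟫⬛⬜🟫

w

⬛⬛⬛⬛⬛⬛⬛
❓🟩🟩🟦🟫⬜🟩
❓⬜⬜⬜🟦⬜🟩
❓⬜⬜🔴⬜🟩🟩
❓🟩🟫⬛🟦🟩⬛
❓🟦⬛🟫🟫🟩🟩
❓❓❓🟫🟫⬛⬜

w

⬛⬛⬛⬛⬛⬛⬛
❓🟫🟩🟩🟦🟫⬜
❓🟩⬜⬜⬜🟦⬜
❓🟩⬜🔴🟩⬜🟩
❓🟫🟩🟫⬛🟦🟩
❓🟦🟦⬛🟫🟫🟩
❓❓❓❓🟫🟫⬛

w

⬛⬛⬛⬛⬛⬛⬛
❓⬛🟫🟩🟩🟦🟫
❓🟩🟩⬜⬜⬜🟦
❓🟩🟩🔴⬜🟩⬜
❓⬛🟫🟩🟫⬛🟦
❓🟩🟦🟦⬛🟫🟫
❓❓❓❓❓🟫🟫

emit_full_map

⬛🟫🟩🟩🟦🟫⬜🟩🟩❓❓
🟩🟩⬜⬜⬜🟦⬜🟩🟩❓❓
🟩🟩🔴⬜🟩⬜🟩🟩⬛🟩🟫
⬛🟫🟩🟫⬛🟦🟩⬛🟫🟫🟩
🟩🟦🟦⬛🟫🟫🟩🟩⬜🟩🟩
❓❓❓❓🟫🟫⬛⬜🟫🟦⬛
❓❓❓❓🟫🟫⬛🟩🟩🟩🟩
❓❓❓❓❓❓🟫🟫🟫🟩⬛
❓❓❓❓❓❓⬜⬜🟦🟩⬜

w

⬛⬛⬛⬛⬛⬛⬛
❓🟩⬛🟫🟩🟩🟦
❓⬛🟩🟩⬜⬜⬜
❓🟩🟩🔴⬜⬜🟩
❓🟩⬛🟫🟩🟫⬛
❓🟫🟩🟦🟦⬛🟫
❓❓❓❓❓❓🟫

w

⬛⬛⬛⬛⬛⬛⬛
❓⬛🟩⬛🟫🟩🟩
❓🟩⬛🟩🟩⬜⬜
❓🟩🟩🔴🟩⬜⬜
❓🟩🟩⬛🟫🟩🟫
❓⬜🟫🟩🟦🟦⬛
❓❓❓❓❓❓❓

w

⬛⬛⬛⬛⬛⬛⬛
❓🟫⬛🟩⬛🟫🟩
❓⬜🟩⬛🟩🟩⬜
❓🟩🟩🔴🟩🟩⬜
❓🟩🟩🟩⬛🟫🟩
❓⬜⬜🟫🟩🟦🟦
❓❓❓❓❓❓❓

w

⬛⬛⬛⬛⬛⬛⬛
❓⬜🟫⬛🟩⬛🟫
❓🟦⬜🟩⬛🟩🟩
❓🟩🟩🔴🟩🟩🟩
❓⬜🟩🟩🟩⬛🟫
❓🟩⬜⬜🟫🟩🟦
❓❓❓❓❓❓❓

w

⬛⬛⬛⬛⬛⬛⬛
❓🟦⬜🟫⬛🟩⬛
❓🟩🟦⬜🟩⬛🟩
❓⬜🟩🔴🟩🟩🟩
❓🟦⬜🟩🟩🟩⬛
❓🟩🟩⬜⬜🟫🟩
❓❓❓❓❓❓❓

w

⬛⬛⬛⬛⬛⬛⬛
❓⬜🟦⬜🟫⬛🟩
❓🟫🟩🟦⬜🟩⬛
❓🟦⬜🔴🟩🟩🟩
❓🟩🟦⬜🟩🟩🟩
❓🟫🟩🟩⬜⬜🟫
❓❓❓❓❓❓❓

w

⬛⬛⬛⬛⬛⬛⬛
❓🟩⬜🟦⬜🟫⬛
❓🟩🟫🟩🟦⬜🟩
❓🟩🟦🔴🟩🟩🟩
❓⬜🟩🟦⬜🟩🟩
❓⬜🟫🟩🟩⬜⬜
❓❓❓❓❓❓❓

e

⬛⬛⬛⬛⬛⬛⬛
🟩⬜🟦⬜🟫⬛🟩
🟩🟫🟩🟦⬜🟩⬛
🟩🟦⬜🔴🟩🟩🟩
⬜🟩🟦⬜🟩🟩🟩
⬜🟫🟩🟩⬜⬜🟫
❓❓❓❓❓❓❓

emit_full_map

🟩⬜🟦⬜🟫⬛🟩⬛🟫🟩🟩🟦🟫⬜🟩🟩❓❓
🟩🟫🟩🟦⬜🟩⬛🟩🟩⬜⬜⬜🟦⬜🟩🟩❓❓
🟩🟦⬜🔴🟩🟩🟩🟩🟩⬜⬜🟩⬜🟩🟩⬛🟩🟫
⬜🟩🟦⬜🟩🟩🟩⬛🟫🟩🟫⬛🟦🟩⬛🟫🟫🟩
⬜🟫🟩🟩⬜⬜🟫🟩🟦🟦⬛🟫🟫🟩🟩⬜🟩🟩
❓❓❓❓❓❓❓❓❓❓❓🟫🟫⬛⬜🟫🟦⬛
❓❓❓❓❓❓❓❓❓❓❓🟫🟫⬛🟩🟩🟩🟩
❓❓❓❓❓❓❓❓❓❓❓❓❓🟫🟫🟫🟩⬛
❓❓❓❓❓❓❓❓❓❓❓❓❓⬜⬜🟦🟩⬜

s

🟩⬜🟦⬜🟫⬛🟩
🟩🟫🟩🟦⬜🟩⬛
🟩🟦⬜🟩🟩🟩🟩
⬜🟩🟦🔴🟩🟩🟩
⬜🟫🟩🟩⬜⬜🟫
❓🟩🟩🟩🟦🟩❓
❓❓❓❓❓❓❓

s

🟩🟫🟩🟦⬜🟩⬛
🟩🟦⬜🟩🟩🟩🟩
⬜🟩🟦⬜🟩🟩🟩
⬜🟫🟩🔴⬜⬜🟫
❓🟩🟩🟩🟦🟩❓
❓🟩🟦🟩🟫🟩❓
❓❓❓❓❓❓❓

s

🟩🟦⬜🟩🟩🟩🟩
⬜🟩🟦⬜🟩🟩🟩
⬜🟫🟩🟩⬜⬜🟫
❓🟩🟩🔴🟦🟩❓
❓🟩🟦🟩🟫🟩❓
❓🟩⬛⬜⬜🟩❓
❓❓❓❓❓❓❓

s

⬜🟩🟦⬜🟩🟩🟩
⬜🟫🟩🟩⬜⬜🟫
❓🟩🟩🟩🟦🟩❓
❓🟩🟦🔴🟫🟩❓
❓🟩⬛⬜⬜🟩❓
❓🟫🟫⬜⬛⬛❓
❓❓❓❓❓❓❓

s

⬜🟫🟩🟩⬜⬜🟫
❓🟩🟩🟩🟦🟩❓
❓🟩🟦🟩🟫🟩❓
❓🟩⬛🔴⬜🟩❓
❓🟫🟫⬜⬛⬛❓
❓🟦🟦🟩🟦⬛❓
❓❓❓❓❓❓❓

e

🟫🟩🟩⬜⬜🟫🟩
🟩🟩🟩🟦🟩⬛❓
🟩🟦🟩🟫🟩🟫❓
🟩⬛⬜🔴🟩🟩❓
🟫🟫⬜⬛⬛⬛❓
🟦🟦🟩🟦⬛🟦❓
❓❓❓❓❓❓❓

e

🟩🟩⬜⬜🟫🟩🟦
🟩🟩🟦🟩⬛🟦❓
🟦🟩🟫🟩🟫⬛❓
⬛⬜⬜🔴🟩🟩❓
🟫⬜⬛⬛⬛⬛❓
🟦🟩🟦⬛🟦⬜❓
❓❓❓❓❓❓❓

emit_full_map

🟩⬜🟦⬜🟫⬛🟩⬛🟫🟩🟩🟦🟫⬜🟩🟩❓❓
🟩🟫🟩🟦⬜🟩⬛🟩🟩⬜⬜⬜🟦⬜🟩🟩❓❓
🟩🟦⬜🟩🟩🟩🟩🟩🟩⬜⬜🟩⬜🟩🟩⬛🟩🟫
⬜🟩🟦⬜🟩🟩🟩⬛🟫🟩🟫⬛🟦🟩⬛🟫🟫🟩
⬜🟫🟩🟩⬜⬜🟫🟩🟦🟦⬛🟫🟫🟩🟩⬜🟩🟩
❓🟩🟩🟩🟦🟩⬛🟦❓❓❓🟫🟫⬛⬜🟫🟦⬛
❓🟩🟦🟩🟫🟩🟫⬛❓❓❓🟫🟫⬛🟩🟩🟩🟩
❓🟩⬛⬜⬜🔴🟩🟩❓❓❓❓❓🟫🟫🟫🟩⬛
❓🟫🟫⬜⬛⬛⬛⬛❓❓❓❓❓⬜⬜🟦🟩⬜
❓🟦🟦🟩🟦⬛🟦⬜❓❓❓❓❓❓❓❓❓❓

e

🟩⬜⬜🟫🟩🟦🟦
🟩🟦🟩⬛🟦🟩❓
🟩🟫🟩🟫⬛🟫❓
⬜⬜🟩🔴🟩🟫❓
⬜⬛⬛⬛⬛⬜❓
🟩🟦⬛🟦⬜🟩❓
❓❓❓❓❓❓❓

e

⬜⬜🟫🟩🟦🟦⬛
🟦🟩⬛🟦🟩🟩❓
🟫🟩🟫⬛🟫🟫❓
⬜🟩🟩🔴🟫🟩❓
⬛⬛⬛⬛⬜🟩❓
🟦⬛🟦⬜🟩🟫❓
❓❓❓❓❓❓❓

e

⬜🟫🟩🟦🟦⬛🟫
🟩⬛🟦🟩🟩🟫🟫
🟩🟫⬛🟫🟫🟫🟫
🟩🟩🟩🔴🟩🟫❓
⬛⬛⬛⬜🟩🟦❓
⬛🟦⬜🟩🟫🟩❓
❓❓❓❓❓❓❓

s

🟩⬛🟦🟩🟩🟫🟫
🟩🟫⬛🟫🟫🟫🟫
🟩🟩🟩🟫🟩🟫❓
⬛⬛⬛🔴🟩🟦❓
⬛🟦⬜🟩🟫🟩❓
❓🟩⬜🟩⬛🟩❓
❓❓❓❓❓❓❓

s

🟩🟫⬛🟫🟫🟫🟫
🟩🟩🟩🟫🟩🟫❓
⬛⬛⬛⬜🟩🟦❓
⬛🟦⬜🔴🟫🟩❓
❓🟩⬜🟩⬛🟩❓
❓🟩⬜⬛🟫⬜❓
❓❓❓❓❓❓❓

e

🟫⬛🟫🟫🟫🟫🟫
🟩🟩🟫🟩🟫⬜❓
⬛⬛⬜🟩🟦🟩❓
🟦⬜🟩🔴🟩⬛❓
🟩⬜🟩⬛🟩⬜❓
🟩⬜⬛🟫⬜🟩❓
❓❓❓❓❓❓❓

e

⬛🟫🟫🟫🟫🟫⬛
🟩🟫🟩🟫⬜🟫🟫
⬛⬜🟩🟦🟩⬜⬜
⬜🟩🟫🔴⬛🟦❓
⬜🟩⬛🟩⬜🟩❓
⬜⬛🟫⬜🟩🟩❓
❓❓❓❓❓❓❓

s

🟩🟫🟩🟫⬜🟫🟫
⬛⬜🟩🟦🟩⬜⬜
⬜🟩🟫🟩⬛🟦❓
⬜🟩⬛🔴⬜🟩❓
⬜⬛🟫⬜🟩🟩❓
❓🟩🟩🟩🟩🟫❓
❓❓❓❓❓❓❓

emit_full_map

🟩⬜🟦⬜🟫⬛🟩⬛🟫🟩🟩🟦🟫⬜🟩🟩❓❓
🟩🟫🟩🟦⬜🟩⬛🟩🟩⬜⬜⬜🟦⬜🟩🟩❓❓
🟩🟦⬜🟩🟩🟩🟩🟩🟩⬜⬜🟩⬜🟩🟩⬛🟩🟫
⬜🟩🟦⬜🟩🟩🟩⬛🟫🟩🟫⬛🟦🟩⬛🟫🟫🟩
⬜🟫🟩🟩⬜⬜🟫🟩🟦🟦⬛🟫🟫🟩🟩⬜🟩🟩
❓🟩🟩🟩🟦🟩⬛🟦🟩🟩🟫🟫🟫⬛⬜🟫🟦⬛
❓🟩🟦🟩🟫🟩🟫⬛🟫🟫🟫🟫🟫⬛🟩🟩🟩🟩
❓🟩⬛⬜⬜🟩🟩🟩🟫🟩🟫⬜🟫🟫🟫🟫🟩⬛
❓🟫🟫⬜⬛⬛⬛⬛⬜🟩🟦🟩⬜⬜⬜🟦🟩⬜
❓🟦🟦🟩🟦⬛🟦⬜🟩🟫🟩⬛🟦❓❓❓❓❓
❓❓❓❓❓❓🟩⬜🟩⬛🔴⬜🟩❓❓❓❓❓
❓❓❓❓❓❓🟩⬜⬛🟫⬜🟩🟩❓❓❓❓❓
❓❓❓❓❓❓❓❓🟩🟩🟩🟩🟫❓❓❓❓❓

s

⬛⬜🟩🟦🟩⬜⬜
⬜🟩🟫🟩⬛🟦❓
⬜🟩⬛🟩⬜🟩❓
⬜⬛🟫🔴🟩🟩❓
❓🟩🟩🟩🟩🟫❓
❓🟩🟩⬛🟫🟩❓
❓❓❓❓❓❓❓

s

⬜🟩🟫🟩⬛🟦❓
⬜🟩⬛🟩⬜🟩❓
⬜⬛🟫⬜🟩🟩❓
❓🟩🟩🔴🟩🟫❓
❓🟩🟩⬛🟫🟩❓
❓🟩🟩⬛⬜⬜❓
❓❓❓❓❓❓❓

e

🟩🟫🟩⬛🟦❓❓
🟩⬛🟩⬜🟩🟫❓
⬛🟫⬜🟩🟩⬜❓
🟩🟩🟩🔴🟫🟩❓
🟩🟩⬛🟫🟩🟦❓
🟩🟩⬛⬜⬜🟩❓
❓❓❓❓❓❓❓

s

🟩⬛🟩⬜🟩🟫❓
⬛🟫⬜🟩🟩⬜❓
🟩🟩🟩🟩🟫🟩❓
🟩🟩⬛🔴🟩🟦❓
🟩🟩⬛⬜⬜🟩❓
❓🟩⬜⬜🟩🟩❓
❓❓❓❓❓❓❓

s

⬛🟫⬜🟩🟩⬜❓
🟩🟩🟩🟩🟫🟩❓
🟩🟩⬛🟫🟩🟦❓
🟩🟩⬛🔴⬜🟩❓
❓🟩⬜⬜🟩🟩❓
❓⬜⬛🟩🟩⬜❓
❓❓❓❓❓❓❓

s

🟩🟩🟩🟩🟫🟩❓
🟩🟩⬛🟫🟩🟦❓
🟩🟩⬛⬜⬜🟩❓
❓🟩⬜🔴🟩🟩❓
❓⬜⬛🟩🟩⬜❓
❓🟩🟩🟩🟩⬜❓
❓❓❓❓❓❓❓

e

🟩🟩🟩🟫🟩❓❓
🟩⬛🟫🟩🟦🟩❓
🟩⬛⬜⬜🟩🟩❓
🟩⬜⬜🔴🟩🟩❓
⬜⬛🟩🟩⬜⬜❓
🟩🟩🟩🟩⬜🟫❓
❓❓❓❓❓❓❓

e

🟩🟩🟫🟩❓❓❓
⬛🟫🟩🟦🟩🟩❓
⬛⬜⬜🟩🟩⬜❓
⬜⬜🟩🔴🟩🟩❓
⬛🟩🟩⬜⬜🟩❓
🟩🟩🟩⬜🟫🟩❓
❓❓❓❓❓❓❓

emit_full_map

🟩⬜🟦⬜🟫⬛🟩⬛🟫🟩🟩🟦🟫⬜🟩🟩❓❓
🟩🟫🟩🟦⬜🟩⬛🟩🟩⬜⬜⬜🟦⬜🟩🟩❓❓
🟩🟦⬜🟩🟩🟩🟩🟩🟩⬜⬜🟩⬜🟩🟩⬛🟩🟫
⬜🟩🟦⬜🟩🟩🟩⬛🟫🟩🟫⬛🟦🟩⬛🟫🟫🟩
⬜🟫🟩🟩⬜⬜🟫🟩🟦🟦⬛🟫🟫🟩🟩⬜🟩🟩
❓🟩🟩🟩🟦🟩⬛🟦🟩🟩🟫🟫🟫⬛⬜🟫🟦⬛
❓🟩🟦🟩🟫🟩🟫⬛🟫🟫🟫🟫🟫⬛🟩🟩🟩🟩
❓🟩⬛⬜⬜🟩🟩🟩🟫🟩🟫⬜🟫🟫🟫🟫🟩⬛
❓🟫🟫⬜⬛⬛⬛⬛⬜🟩🟦🟩⬜⬜⬜🟦🟩⬜
❓🟦🟦🟩🟦⬛🟦⬜🟩🟫🟩⬛🟦❓❓❓❓❓
❓❓❓❓❓❓🟩⬜🟩⬛🟩⬜🟩🟫❓❓❓❓
❓❓❓❓❓❓🟩⬜⬛🟫⬜🟩🟩⬜❓❓❓❓
❓❓❓❓❓❓❓❓🟩🟩🟩🟩🟫🟩❓❓❓❓
❓❓❓❓❓❓❓❓🟩🟩⬛🟫🟩🟦🟩🟩❓❓
❓❓❓❓❓❓❓❓🟩🟩⬛⬜⬜🟩🟩⬜❓❓
❓❓❓❓❓❓❓❓❓🟩⬜⬜🟩🔴🟩🟩❓❓
❓❓❓❓❓❓❓❓❓⬜⬛🟩🟩⬜⬜🟩❓❓
❓❓❓❓❓❓❓❓❓🟩🟩🟩🟩⬜🟫🟩❓❓

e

🟩🟫🟩❓❓❓❓
🟫🟩🟦🟩🟩🟩❓
⬜⬜🟩🟩⬜⬛❓
⬜🟩🟩🔴🟩🟫❓
🟩🟩⬜⬜🟩⬛❓
🟩🟩⬜🟫🟩⬛❓
❓❓❓❓❓❓❓

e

🟫🟩❓❓❓❓❓
🟩🟦🟩🟩🟩🟫❓
⬜🟩🟩⬜⬛🟩❓
🟩🟩🟩🔴🟫🟩❓
🟩⬜⬜🟩⬛🟩❓
🟩⬜🟫🟩⬛⬜❓
❓❓❓❓❓❓❓

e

🟩❓❓❓❓❓❓
🟦🟩🟩🟩🟫🟫❓
🟩🟩⬜⬛🟩🟩❓
🟩🟩🟩🔴🟩⬜❓
⬜⬜🟩⬛🟩🟩❓
⬜🟫🟩⬛⬜🟫❓
❓❓❓❓❓❓❓

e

❓❓❓❓❓❓❓
🟩🟩🟩🟫🟫🟫❓
🟩⬜⬛🟩🟩⬜❓
🟩🟩🟫🔴⬜⬜❓
⬜🟩⬛🟩🟩🟩❓
🟫🟩⬛⬜🟫🟩❓
❓❓❓❓❓❓❓

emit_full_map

🟩⬜🟦⬜🟫⬛🟩⬛🟫🟩🟩🟦🟫⬜🟩🟩❓❓❓❓
🟩🟫🟩🟦⬜🟩⬛🟩🟩⬜⬜⬜🟦⬜🟩🟩❓❓❓❓
🟩🟦⬜🟩🟩🟩🟩🟩🟩⬜⬜🟩⬜🟩🟩⬛🟩🟫❓❓
⬜🟩🟦⬜🟩🟩🟩⬛🟫🟩🟫⬛🟦🟩⬛🟫🟫🟩❓❓
⬜🟫🟩🟩⬜⬜🟫🟩🟦🟦⬛🟫🟫🟩🟩⬜🟩🟩❓❓
❓🟩🟩🟩🟦🟩⬛🟦🟩🟩🟫🟫🟫⬛⬜🟫🟦⬛❓❓
❓🟩🟦🟩🟫🟩🟫⬛🟫🟫🟫🟫🟫⬛🟩🟩🟩🟩❓❓
❓🟩⬛⬜⬜🟩🟩🟩🟫🟩🟫⬜🟫🟫🟫🟫🟩⬛❓❓
❓🟫🟫⬜⬛⬛⬛⬛⬜🟩🟦🟩⬜⬜⬜🟦🟩⬜❓❓
❓🟦🟦🟩🟦⬛🟦⬜🟩🟫🟩⬛🟦❓❓❓❓❓❓❓
❓❓❓❓❓❓🟩⬜🟩⬛🟩⬜🟩🟫❓❓❓❓❓❓
❓❓❓❓❓❓🟩⬜⬛🟫⬜🟩🟩⬜❓❓❓❓❓❓
❓❓❓❓❓❓❓❓🟩🟩🟩🟩🟫🟩❓❓❓❓❓❓
❓❓❓❓❓❓❓❓🟩🟩⬛🟫🟩🟦🟩🟩🟩🟫🟫🟫
❓❓❓❓❓❓❓❓🟩🟩⬛⬜⬜🟩🟩⬜⬛🟩🟩⬜
❓❓❓❓❓❓❓❓❓🟩⬜⬜🟩🟩🟩🟩🟫🔴⬜⬜
❓❓❓❓❓❓❓❓❓⬜⬛🟩🟩⬜⬜🟩⬛🟩🟩🟩
❓❓❓❓❓❓❓❓❓🟩🟩🟩🟩⬜🟫🟩⬛⬜🟫🟩
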